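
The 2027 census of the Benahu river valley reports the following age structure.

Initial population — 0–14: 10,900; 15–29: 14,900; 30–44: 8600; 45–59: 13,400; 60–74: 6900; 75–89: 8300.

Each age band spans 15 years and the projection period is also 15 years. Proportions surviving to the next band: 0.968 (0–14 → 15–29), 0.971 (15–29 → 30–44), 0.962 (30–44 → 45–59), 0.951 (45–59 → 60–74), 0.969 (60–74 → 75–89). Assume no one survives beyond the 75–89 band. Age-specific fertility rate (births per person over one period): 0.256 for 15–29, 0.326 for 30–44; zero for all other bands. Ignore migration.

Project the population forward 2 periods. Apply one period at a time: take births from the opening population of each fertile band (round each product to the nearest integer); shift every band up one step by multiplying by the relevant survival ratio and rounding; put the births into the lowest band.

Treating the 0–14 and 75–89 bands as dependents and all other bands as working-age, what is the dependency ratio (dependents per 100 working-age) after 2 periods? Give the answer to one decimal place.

51.4

Call the groups 1 to 6, youngest first.
— Period 1 —
Births: 14900 * 0.256 = 3814, 8600 * 0.326 = 2804 → total 6618
Group 2: 10900 * 0.968 = 10551
Group 3: 14900 * 0.971 = 14468
Group 4: 8600 * 0.962 = 8273
Group 5: 13400 * 0.951 = 12743
Group 6: 6900 * 0.969 = 6686
End of period: [6618, 10551, 14468, 8273, 12743, 6686]
— Period 2 —
Births: 10551 * 0.256 = 2701, 14468 * 0.326 = 4717 → total 7418
Group 2: 6618 * 0.968 = 6406
Group 3: 10551 * 0.971 = 10245
Group 4: 14468 * 0.962 = 13918
Group 5: 8273 * 0.951 = 7868
Group 6: 12743 * 0.969 = 12348
End of period: [7418, 6406, 10245, 13918, 7868, 12348]
Dependents (band 0–14 + band 75–89) = 7418 + 12348 = 19766; working-age = 38437; ratio = 19766/38437 × 100 = 51.4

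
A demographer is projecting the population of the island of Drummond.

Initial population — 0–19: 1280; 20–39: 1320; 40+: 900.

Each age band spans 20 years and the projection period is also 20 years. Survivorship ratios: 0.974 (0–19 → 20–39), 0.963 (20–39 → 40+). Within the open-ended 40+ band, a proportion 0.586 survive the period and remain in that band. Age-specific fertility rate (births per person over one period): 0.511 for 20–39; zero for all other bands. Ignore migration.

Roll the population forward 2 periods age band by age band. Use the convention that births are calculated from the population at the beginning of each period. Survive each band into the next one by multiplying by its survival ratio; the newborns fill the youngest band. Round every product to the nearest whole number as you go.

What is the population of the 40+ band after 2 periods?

2255

Numbering the bands 1..3 from youngest to oldest:
[period 1]
Births: 1320 × 0.511 = 675
Band 2: 1280 × 0.974 = 1247
Band 3: 1320 × 0.963 + 900 × 0.586 = 1271 + 527 = 1798
→ [675, 1247, 1798]
[period 2]
Births: 1247 × 0.511 = 637
Band 2: 675 × 0.974 = 657
Band 3: 1247 × 0.963 + 1798 × 0.586 = 1201 + 1054 = 2255
→ [637, 657, 2255]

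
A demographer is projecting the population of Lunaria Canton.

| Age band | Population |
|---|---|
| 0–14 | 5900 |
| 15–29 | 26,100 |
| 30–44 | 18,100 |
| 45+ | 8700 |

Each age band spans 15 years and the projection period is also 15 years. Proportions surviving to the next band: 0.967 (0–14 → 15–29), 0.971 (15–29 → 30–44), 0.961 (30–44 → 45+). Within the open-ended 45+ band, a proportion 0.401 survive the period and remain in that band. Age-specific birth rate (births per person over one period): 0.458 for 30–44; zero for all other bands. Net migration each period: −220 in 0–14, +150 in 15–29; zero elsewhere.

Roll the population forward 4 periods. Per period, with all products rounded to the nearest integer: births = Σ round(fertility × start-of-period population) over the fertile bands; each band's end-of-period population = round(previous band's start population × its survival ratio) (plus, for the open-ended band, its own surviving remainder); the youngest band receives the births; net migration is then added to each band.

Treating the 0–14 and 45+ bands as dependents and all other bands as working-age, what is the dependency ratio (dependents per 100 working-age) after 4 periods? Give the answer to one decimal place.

136.9

Call the groups 1 to 4, youngest first.
Period 1.
Births: 18100 * 0.458 = 8290
Group 2: 5900 * 0.967 = 5705
Group 3: 26100 * 0.971 = 25343
Group 4: 18100 * 0.961 + 8700 * 0.401 = 17394 + 3489 = 20883
Net migration: Group 1 − 220 → 8070; Group 2 + 150 → 5855
Population now: 0–14=8070, 15–29=5855, 30–44=25343, 45+=20883
Period 2.
Births: 25343 * 0.458 = 11607
Group 2: 8070 * 0.967 = 7804
Group 3: 5855 * 0.971 = 5685
Group 4: 25343 * 0.961 + 20883 * 0.401 = 24355 + 8374 = 32729
Net migration: Group 1 − 220 → 11387; Group 2 + 150 → 7954
Population now: 0–14=11387, 15–29=7954, 30–44=5685, 45+=32729
Period 3.
Births: 5685 * 0.458 = 2604
Group 2: 11387 * 0.967 = 11011
Group 3: 7954 * 0.971 = 7723
Group 4: 5685 * 0.961 + 32729 * 0.401 = 5463 + 13124 = 18587
Net migration: Group 1 − 220 → 2384; Group 2 + 150 → 11161
Population now: 0–14=2384, 15–29=11161, 30–44=7723, 45+=18587
Period 4.
Births: 7723 * 0.458 = 3537
Group 2: 2384 * 0.967 = 2305
Group 3: 11161 * 0.971 = 10837
Group 4: 7723 * 0.961 + 18587 * 0.401 = 7422 + 7453 = 14875
Net migration: Group 1 − 220 → 3317; Group 2 + 150 → 2455
Population now: 0–14=3317, 15–29=2455, 30–44=10837, 45+=14875
Dependents (band 0–14 + band 45+) = 3317 + 14875 = 18192; working-age = 13292; ratio = 18192/13292 × 100 = 136.9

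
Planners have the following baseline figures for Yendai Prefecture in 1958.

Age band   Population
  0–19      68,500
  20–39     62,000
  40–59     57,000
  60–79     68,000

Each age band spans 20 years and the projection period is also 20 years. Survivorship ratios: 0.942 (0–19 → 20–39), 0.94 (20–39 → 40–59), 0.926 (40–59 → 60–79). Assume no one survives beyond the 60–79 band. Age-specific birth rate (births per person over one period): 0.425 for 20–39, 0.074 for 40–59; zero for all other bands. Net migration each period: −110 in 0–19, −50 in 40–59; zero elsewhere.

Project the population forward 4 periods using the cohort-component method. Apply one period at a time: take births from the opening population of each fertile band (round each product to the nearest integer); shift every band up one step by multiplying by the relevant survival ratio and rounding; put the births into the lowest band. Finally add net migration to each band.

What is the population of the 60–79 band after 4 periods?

[period 1]
Births: 62000 × 0.425 = 26350  |  57000 × 0.074 = 4218 → total 30568
20–39: 68500 × 0.942 = 64527
40–59: 62000 × 0.94 = 58280
60–79: 57000 × 0.926 = 52782
Net migration: 0–19 − 110 → 30458; 40–59 − 50 → 58230
Giving 30458 / 64527 / 58230 / 52782.
[period 2]
Births: 64527 × 0.425 = 27424  |  58230 × 0.074 = 4309 → total 31733
20–39: 30458 × 0.942 = 28691
40–59: 64527 × 0.94 = 60655
60–79: 58230 × 0.926 = 53921
Net migration: 0–19 − 110 → 31623; 40–59 − 50 → 60605
Giving 31623 / 28691 / 60605 / 53921.
[period 3]
Births: 28691 × 0.425 = 12194  |  60605 × 0.074 = 4485 → total 16679
20–39: 31623 × 0.942 = 29789
40–59: 28691 × 0.94 = 26970
60–79: 60605 × 0.926 = 56120
Net migration: 0–19 − 110 → 16569; 40–59 − 50 → 26920
Giving 16569 / 29789 / 26920 / 56120.
[period 4]
Births: 29789 × 0.425 = 12660  |  26920 × 0.074 = 1992 → total 14652
20–39: 16569 × 0.942 = 15608
40–59: 29789 × 0.94 = 28002
60–79: 26920 × 0.926 = 24928
Net migration: 0–19 − 110 → 14542; 40–59 − 50 → 27952
Giving 14542 / 15608 / 27952 / 24928.

24928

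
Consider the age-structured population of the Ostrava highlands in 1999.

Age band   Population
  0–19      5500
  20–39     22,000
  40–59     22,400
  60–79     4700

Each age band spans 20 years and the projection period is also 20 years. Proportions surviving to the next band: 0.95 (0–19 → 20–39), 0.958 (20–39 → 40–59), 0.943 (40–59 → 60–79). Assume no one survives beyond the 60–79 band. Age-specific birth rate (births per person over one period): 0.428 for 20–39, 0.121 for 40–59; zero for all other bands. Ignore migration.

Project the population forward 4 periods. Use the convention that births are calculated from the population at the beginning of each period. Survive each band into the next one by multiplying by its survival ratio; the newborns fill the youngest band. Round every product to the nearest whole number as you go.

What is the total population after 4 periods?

23304

[period 1]
Births: 22000 × 0.428 = 9416  |  22400 × 0.121 = 2710 → total 12126
20–39: 5500 × 0.95 = 5225
40–59: 22000 × 0.958 = 21076
60–79: 22400 × 0.943 = 21123
Population now: 0–19=12126, 20–39=5225, 40–59=21076, 60–79=21123
[period 2]
Births: 5225 × 0.428 = 2236  |  21076 × 0.121 = 2550 → total 4786
20–39: 12126 × 0.95 = 11520
40–59: 5225 × 0.958 = 5006
60–79: 21076 × 0.943 = 19875
Population now: 0–19=4786, 20–39=11520, 40–59=5006, 60–79=19875
[period 3]
Births: 11520 × 0.428 = 4931  |  5006 × 0.121 = 606 → total 5537
20–39: 4786 × 0.95 = 4547
40–59: 11520 × 0.958 = 11036
60–79: 5006 × 0.943 = 4721
Population now: 0–19=5537, 20–39=4547, 40–59=11036, 60–79=4721
[period 4]
Births: 4547 × 0.428 = 1946  |  11036 × 0.121 = 1335 → total 3281
20–39: 5537 × 0.95 = 5260
40–59: 4547 × 0.958 = 4356
60–79: 11036 × 0.943 = 10407
Population now: 0–19=3281, 20–39=5260, 40–59=4356, 60–79=10407
Total after period 4: 3281 + 5260 + 4356 + 10407 = 23304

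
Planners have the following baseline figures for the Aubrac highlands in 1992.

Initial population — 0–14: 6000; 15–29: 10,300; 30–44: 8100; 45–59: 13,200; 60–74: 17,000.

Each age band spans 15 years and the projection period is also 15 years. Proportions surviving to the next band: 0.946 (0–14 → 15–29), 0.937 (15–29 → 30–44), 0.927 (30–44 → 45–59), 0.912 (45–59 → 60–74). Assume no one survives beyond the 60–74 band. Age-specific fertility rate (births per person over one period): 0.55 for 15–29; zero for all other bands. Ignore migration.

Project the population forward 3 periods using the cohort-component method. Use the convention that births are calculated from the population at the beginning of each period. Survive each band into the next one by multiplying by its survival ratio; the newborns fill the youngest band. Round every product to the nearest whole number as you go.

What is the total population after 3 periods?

— Period 1 —
Births: 10300 × 0.55 = 5665
15–29: 6000 × 0.946 = 5676
30–44: 10300 × 0.937 = 9651
45–59: 8100 × 0.927 = 7509
60–74: 13200 × 0.912 = 12038
Population now: 0–14=5665, 15–29=5676, 30–44=9651, 45–59=7509, 60–74=12038
— Period 2 —
Births: 5676 × 0.55 = 3122
15–29: 5665 × 0.946 = 5359
30–44: 5676 × 0.937 = 5318
45–59: 9651 × 0.927 = 8946
60–74: 7509 × 0.912 = 6848
Population now: 0–14=3122, 15–29=5359, 30–44=5318, 45–59=8946, 60–74=6848
— Period 3 —
Births: 5359 × 0.55 = 2947
15–29: 3122 × 0.946 = 2953
30–44: 5359 × 0.937 = 5021
45–59: 5318 × 0.927 = 4930
60–74: 8946 × 0.912 = 8159
Population now: 0–14=2947, 15–29=2953, 30–44=5021, 45–59=4930, 60–74=8159
Total after period 3: 2947 + 2953 + 5021 + 4930 + 8159 = 24010

24010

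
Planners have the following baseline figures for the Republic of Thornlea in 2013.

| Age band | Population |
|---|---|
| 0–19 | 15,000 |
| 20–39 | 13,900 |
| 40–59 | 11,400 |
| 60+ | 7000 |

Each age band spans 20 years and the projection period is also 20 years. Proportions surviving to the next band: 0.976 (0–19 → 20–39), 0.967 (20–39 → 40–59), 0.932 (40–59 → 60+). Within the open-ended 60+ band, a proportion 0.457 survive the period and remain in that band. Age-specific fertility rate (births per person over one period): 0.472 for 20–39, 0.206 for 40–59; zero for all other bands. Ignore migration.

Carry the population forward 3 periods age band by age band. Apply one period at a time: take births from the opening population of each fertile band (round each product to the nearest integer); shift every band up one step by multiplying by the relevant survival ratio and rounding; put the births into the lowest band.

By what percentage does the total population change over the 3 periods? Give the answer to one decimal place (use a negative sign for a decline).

-1.3

After projecting period 1:
Births: 13900 * 0.472 = 6561  |  11400 * 0.206 = 2348 ⇒ total 8909
20–39: 15000 * 0.976 = 14640
40–59: 13900 * 0.967 = 13441
60+: 11400 * 0.932 + 7000 * 0.457 = 10625 + 3199 = 13824
Population now: 0–19=8909, 20–39=14640, 40–59=13441, 60+=13824
After projecting period 2:
Births: 14640 * 0.472 = 6910  |  13441 * 0.206 = 2769 ⇒ total 9679
20–39: 8909 * 0.976 = 8695
40–59: 14640 * 0.967 = 14157
60+: 13441 * 0.932 + 13824 * 0.457 = 12527 + 6318 = 18845
Population now: 0–19=9679, 20–39=8695, 40–59=14157, 60+=18845
After projecting period 3:
Births: 8695 * 0.472 = 4104  |  14157 * 0.206 = 2916 ⇒ total 7020
20–39: 9679 * 0.976 = 9447
40–59: 8695 * 0.967 = 8408
60+: 14157 * 0.932 + 18845 * 0.457 = 13194 + 8612 = 21806
Population now: 0–19=7020, 20–39=9447, 40–59=8408, 60+=21806
Total: 47300 → 46681; change = -619; percentage change = -1.3%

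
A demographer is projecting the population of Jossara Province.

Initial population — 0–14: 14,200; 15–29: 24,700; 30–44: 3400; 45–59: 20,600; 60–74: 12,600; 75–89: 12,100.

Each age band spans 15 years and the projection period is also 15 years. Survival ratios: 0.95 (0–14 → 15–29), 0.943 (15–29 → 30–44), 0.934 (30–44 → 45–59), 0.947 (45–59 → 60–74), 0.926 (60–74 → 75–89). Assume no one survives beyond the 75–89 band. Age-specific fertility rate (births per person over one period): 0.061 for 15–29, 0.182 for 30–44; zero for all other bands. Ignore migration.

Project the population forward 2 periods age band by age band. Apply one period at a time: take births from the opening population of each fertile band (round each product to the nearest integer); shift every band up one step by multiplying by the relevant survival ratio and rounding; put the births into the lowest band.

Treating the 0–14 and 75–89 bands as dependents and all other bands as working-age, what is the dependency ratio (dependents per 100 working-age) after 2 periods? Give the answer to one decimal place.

Period 1.
Births: 24700 × 0.061 = 1507 ; 3400 × 0.182 = 619 — total 2126
15–29: 14200 × 0.95 = 13490
30–44: 24700 × 0.943 = 23292
45–59: 3400 × 0.934 = 3176
60–74: 20600 × 0.947 = 19508
75–89: 12600 × 0.926 = 11668
Population now: 0–14=2126, 15–29=13490, 30–44=23292, 45–59=3176, 60–74=19508, 75–89=11668
Period 2.
Births: 13490 × 0.061 = 823 ; 23292 × 0.182 = 4239 — total 5062
15–29: 2126 × 0.95 = 2020
30–44: 13490 × 0.943 = 12721
45–59: 23292 × 0.934 = 21755
60–74: 3176 × 0.947 = 3008
75–89: 19508 × 0.926 = 18064
Population now: 0–14=5062, 15–29=2020, 30–44=12721, 45–59=21755, 60–74=3008, 75–89=18064
Dependents (band 0–14 + band 75–89) = 5062 + 18064 = 23126; working-age = 39504; ratio = 23126/39504 × 100 = 58.5

58.5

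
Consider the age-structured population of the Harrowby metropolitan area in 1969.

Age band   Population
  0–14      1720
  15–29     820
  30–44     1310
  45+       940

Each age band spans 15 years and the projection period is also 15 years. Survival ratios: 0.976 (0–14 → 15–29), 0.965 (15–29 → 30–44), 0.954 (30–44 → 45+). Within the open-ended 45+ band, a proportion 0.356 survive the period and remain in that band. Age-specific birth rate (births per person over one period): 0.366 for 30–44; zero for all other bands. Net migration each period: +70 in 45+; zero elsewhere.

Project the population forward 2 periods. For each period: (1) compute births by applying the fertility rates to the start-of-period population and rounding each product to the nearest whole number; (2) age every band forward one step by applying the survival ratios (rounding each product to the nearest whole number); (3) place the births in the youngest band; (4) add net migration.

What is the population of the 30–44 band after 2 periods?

1620

Numbering the groups 1..4 from youngest to oldest:
Period 1.
Births: 1310 * 0.366 = 479
Group 2: 1720 * 0.976 = 1679
Group 3: 820 * 0.965 = 791
Group 4: 1310 * 0.954 + 940 * 0.356 = 1250 + 335 = 1585
Net migration: Group 4 + 70 → 1655
End of period: [479, 1679, 791, 1655]
Period 2.
Births: 791 * 0.366 = 290
Group 2: 479 * 0.976 = 468
Group 3: 1679 * 0.965 = 1620
Group 4: 791 * 0.954 + 1655 * 0.356 = 755 + 589 = 1344
Net migration: Group 4 + 70 → 1414
End of period: [290, 468, 1620, 1414]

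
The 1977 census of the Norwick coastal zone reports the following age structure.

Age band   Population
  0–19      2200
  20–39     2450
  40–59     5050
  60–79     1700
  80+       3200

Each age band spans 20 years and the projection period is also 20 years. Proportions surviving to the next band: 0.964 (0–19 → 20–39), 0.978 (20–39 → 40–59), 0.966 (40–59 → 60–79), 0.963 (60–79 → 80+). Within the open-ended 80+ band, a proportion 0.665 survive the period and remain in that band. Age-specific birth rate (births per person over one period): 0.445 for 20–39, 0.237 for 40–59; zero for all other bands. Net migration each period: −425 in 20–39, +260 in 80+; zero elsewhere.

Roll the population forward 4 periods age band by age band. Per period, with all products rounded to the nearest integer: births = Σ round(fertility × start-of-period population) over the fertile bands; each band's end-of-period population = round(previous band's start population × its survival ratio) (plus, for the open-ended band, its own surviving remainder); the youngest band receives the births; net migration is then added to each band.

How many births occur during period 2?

[period 1]
Births: 2450 * 0.445 = 1090  |  5050 * 0.237 = 1197 → total 2287
20–39: 2200 * 0.964 = 2121
40–59: 2450 * 0.978 = 2396
60–79: 5050 * 0.966 = 4878
80+: 1700 * 0.963 + 3200 * 0.665 = 1637 + 2128 = 3765
Net migration: 20–39 − 425 → 1696; 80+ + 260 → 4025
Population now: 0–19=2287, 20–39=1696, 40–59=2396, 60–79=4878, 80+=4025
[period 2]
Births: 1696 * 0.445 = 755  |  2396 * 0.237 = 568 → total 1323
20–39: 2287 * 0.964 = 2205
40–59: 1696 * 0.978 = 1659
60–79: 2396 * 0.966 = 2315
80+: 4878 * 0.963 + 4025 * 0.665 = 4698 + 2677 = 7375
Net migration: 20–39 − 425 → 1780; 80+ + 260 → 7635
Population now: 0–19=1323, 20–39=1780, 40–59=1659, 60–79=2315, 80+=7635

1323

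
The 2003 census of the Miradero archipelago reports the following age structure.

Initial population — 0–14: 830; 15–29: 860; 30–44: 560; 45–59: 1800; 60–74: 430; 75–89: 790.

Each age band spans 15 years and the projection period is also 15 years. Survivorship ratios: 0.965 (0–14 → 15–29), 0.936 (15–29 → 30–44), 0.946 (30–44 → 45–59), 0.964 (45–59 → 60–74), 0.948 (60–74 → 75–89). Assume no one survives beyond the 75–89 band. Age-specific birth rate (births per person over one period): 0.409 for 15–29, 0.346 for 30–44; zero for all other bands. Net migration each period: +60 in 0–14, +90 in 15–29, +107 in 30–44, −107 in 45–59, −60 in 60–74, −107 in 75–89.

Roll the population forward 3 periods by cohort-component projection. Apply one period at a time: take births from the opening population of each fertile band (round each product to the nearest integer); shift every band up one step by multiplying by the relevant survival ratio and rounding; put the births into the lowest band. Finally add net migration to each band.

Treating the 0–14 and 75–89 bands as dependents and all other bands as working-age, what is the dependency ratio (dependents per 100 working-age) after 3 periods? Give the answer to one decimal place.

29.5

After projecting period 1:
Births: 860 × 0.409 = 352, 560 × 0.346 = 194 — total 546
15–29: 830 × 0.965 = 801
30–44: 860 × 0.936 = 805
45–59: 560 × 0.946 = 530
60–74: 1800 × 0.964 = 1735
75–89: 430 × 0.948 = 408
Net migration: 0–14 + 60 → 606; 15–29 + 90 → 891; 30–44 + 107 → 912; 45–59 − 107 → 423; 60–74 − 60 → 1675; 75–89 − 107 → 301
Giving 606 / 891 / 912 / 423 / 1675 / 301.
After projecting period 2:
Births: 891 × 0.409 = 364, 912 × 0.346 = 316 — total 680
15–29: 606 × 0.965 = 585
30–44: 891 × 0.936 = 834
45–59: 912 × 0.946 = 863
60–74: 423 × 0.964 = 408
75–89: 1675 × 0.948 = 1588
Net migration: 0–14 + 60 → 740; 15–29 + 90 → 675; 30–44 + 107 → 941; 45–59 − 107 → 756; 60–74 − 60 → 348; 75–89 − 107 → 1481
Giving 740 / 675 / 941 / 756 / 348 / 1481.
After projecting period 3:
Births: 675 × 0.409 = 276, 941 × 0.346 = 326 — total 602
15–29: 740 × 0.965 = 714
30–44: 675 × 0.936 = 632
45–59: 941 × 0.946 = 890
60–74: 756 × 0.964 = 729
75–89: 348 × 0.948 = 330
Net migration: 0–14 + 60 → 662; 15–29 + 90 → 804; 30–44 + 107 → 739; 45–59 − 107 → 783; 60–74 − 60 → 669; 75–89 − 107 → 223
Giving 662 / 804 / 739 / 783 / 669 / 223.
Dependents (band 0–14 + band 75–89) = 662 + 223 = 885; working-age = 2995; ratio = 885/2995 × 100 = 29.5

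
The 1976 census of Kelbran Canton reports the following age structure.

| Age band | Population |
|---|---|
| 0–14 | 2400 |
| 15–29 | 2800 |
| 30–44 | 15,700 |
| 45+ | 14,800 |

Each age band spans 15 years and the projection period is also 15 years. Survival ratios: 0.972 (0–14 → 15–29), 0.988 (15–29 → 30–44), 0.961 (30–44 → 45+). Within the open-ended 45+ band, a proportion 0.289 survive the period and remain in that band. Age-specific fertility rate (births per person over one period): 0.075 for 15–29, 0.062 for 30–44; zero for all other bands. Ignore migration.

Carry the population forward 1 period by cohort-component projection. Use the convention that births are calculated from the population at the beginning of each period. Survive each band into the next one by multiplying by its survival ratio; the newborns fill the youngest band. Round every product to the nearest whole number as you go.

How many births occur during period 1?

1183

Call the bands 1 to 4, youngest first.
Period 1:
Births: 2800 × 0.075 = 210, 15700 × 0.062 = 973 — total 1183
Band 2: 2400 × 0.972 = 2333
Band 3: 2800 × 0.988 = 2766
Band 4: 15700 × 0.961 + 14800 × 0.289 = 15088 + 4277 = 19365
Giving 1183 / 2333 / 2766 / 19365.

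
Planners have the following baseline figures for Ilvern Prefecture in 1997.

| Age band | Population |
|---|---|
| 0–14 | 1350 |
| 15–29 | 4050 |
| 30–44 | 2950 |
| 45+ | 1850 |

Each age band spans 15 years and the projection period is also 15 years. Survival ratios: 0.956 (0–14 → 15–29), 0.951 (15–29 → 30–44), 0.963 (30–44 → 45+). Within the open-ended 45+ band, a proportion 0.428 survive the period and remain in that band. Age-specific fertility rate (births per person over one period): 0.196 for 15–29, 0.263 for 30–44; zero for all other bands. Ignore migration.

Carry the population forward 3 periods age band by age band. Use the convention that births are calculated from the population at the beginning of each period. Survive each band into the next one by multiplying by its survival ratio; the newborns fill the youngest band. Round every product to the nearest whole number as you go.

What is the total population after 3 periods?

6690

Period 1:
Births: 4050 × 0.196 = 794 ; 2950 × 0.263 = 776 → total 1570
15–29: 1350 × 0.956 = 1291
30–44: 4050 × 0.951 = 3852
45+: 2950 × 0.963 + 1850 × 0.428 = 2841 + 792 = 3633
→ [1570, 1291, 3852, 3633]
Period 2:
Births: 1291 × 0.196 = 253 ; 3852 × 0.263 = 1013 → total 1266
15–29: 1570 × 0.956 = 1501
30–44: 1291 × 0.951 = 1228
45+: 3852 × 0.963 + 3633 × 0.428 = 3709 + 1555 = 5264
→ [1266, 1501, 1228, 5264]
Period 3:
Births: 1501 × 0.196 = 294 ; 1228 × 0.263 = 323 → total 617
15–29: 1266 × 0.956 = 1210
30–44: 1501 × 0.951 = 1427
45+: 1228 × 0.963 + 5264 × 0.428 = 1183 + 2253 = 3436
→ [617, 1210, 1427, 3436]
Total after period 3: 617 + 1210 + 1427 + 3436 = 6690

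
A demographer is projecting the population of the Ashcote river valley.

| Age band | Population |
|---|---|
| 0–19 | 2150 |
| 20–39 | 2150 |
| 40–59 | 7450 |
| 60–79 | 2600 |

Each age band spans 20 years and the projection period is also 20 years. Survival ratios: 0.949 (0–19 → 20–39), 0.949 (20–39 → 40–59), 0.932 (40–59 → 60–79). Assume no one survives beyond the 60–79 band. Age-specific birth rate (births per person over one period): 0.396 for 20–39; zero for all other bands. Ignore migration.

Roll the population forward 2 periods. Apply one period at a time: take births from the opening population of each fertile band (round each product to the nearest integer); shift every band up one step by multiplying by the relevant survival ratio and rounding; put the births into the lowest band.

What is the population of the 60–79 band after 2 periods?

1901

Let band 1 be 0–19 through band 4 = 60–79.
Period 1.
Births: 2150 × 0.396 = 851
Band 2: 2150 × 0.949 = 2040
Band 3: 2150 × 0.949 = 2040
Band 4: 7450 × 0.932 = 6943
Giving 851 / 2040 / 2040 / 6943.
Period 2.
Births: 2040 × 0.396 = 808
Band 2: 851 × 0.949 = 808
Band 3: 2040 × 0.949 = 1936
Band 4: 2040 × 0.932 = 1901
Giving 808 / 808 / 1936 / 1901.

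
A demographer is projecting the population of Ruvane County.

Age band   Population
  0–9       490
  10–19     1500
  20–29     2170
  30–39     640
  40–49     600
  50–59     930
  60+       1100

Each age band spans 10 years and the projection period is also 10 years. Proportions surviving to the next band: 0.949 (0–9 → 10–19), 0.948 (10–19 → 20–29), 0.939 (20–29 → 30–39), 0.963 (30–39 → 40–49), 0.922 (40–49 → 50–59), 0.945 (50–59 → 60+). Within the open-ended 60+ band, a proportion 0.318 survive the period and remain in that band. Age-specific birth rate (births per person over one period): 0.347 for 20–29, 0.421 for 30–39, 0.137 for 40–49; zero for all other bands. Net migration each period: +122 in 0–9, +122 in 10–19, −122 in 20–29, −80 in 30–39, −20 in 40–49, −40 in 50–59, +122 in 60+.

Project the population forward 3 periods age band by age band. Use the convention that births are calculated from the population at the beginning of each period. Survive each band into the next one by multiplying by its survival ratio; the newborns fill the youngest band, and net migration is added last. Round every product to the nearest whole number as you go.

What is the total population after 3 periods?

Let band 1 be 0–9 through band 7 = 60+.
[period 1]
Births: 2170 × 0.347 = 753, 640 × 0.421 = 269, 600 × 0.137 = 82 → total 1104
Band 2: 490 × 0.949 = 465
Band 3: 1500 × 0.948 = 1422
Band 4: 2170 × 0.939 = 2038
Band 5: 640 × 0.963 = 616
Band 6: 600 × 0.922 = 553
Band 7: 930 × 0.945 + 1100 × 0.318 = 879 + 350 = 1229
Net migration: Band 1 + 122 → 1226; Band 2 + 122 → 587; Band 3 − 122 → 1300; Band 4 − 80 → 1958; Band 5 − 20 → 596; Band 6 − 40 → 513; Band 7 + 122 → 1351
Population now: 0–9=1226, 10–19=587, 20–29=1300, 30–39=1958, 40–49=596, 50–59=513, 60+=1351
[period 2]
Births: 1300 × 0.347 = 451, 1958 × 0.421 = 824, 596 × 0.137 = 82 → total 1357
Band 2: 1226 × 0.949 = 1163
Band 3: 587 × 0.948 = 556
Band 4: 1300 × 0.939 = 1221
Band 5: 1958 × 0.963 = 1886
Band 6: 596 × 0.922 = 550
Band 7: 513 × 0.945 + 1351 × 0.318 = 485 + 430 = 915
Net migration: Band 1 + 122 → 1479; Band 2 + 122 → 1285; Band 3 − 122 → 434; Band 4 − 80 → 1141; Band 5 − 20 → 1866; Band 6 − 40 → 510; Band 7 + 122 → 1037
Population now: 0–9=1479, 10–19=1285, 20–29=434, 30–39=1141, 40–49=1866, 50–59=510, 60+=1037
[period 3]
Births: 434 × 0.347 = 151, 1141 × 0.421 = 480, 1866 × 0.137 = 256 → total 887
Band 2: 1479 × 0.949 = 1404
Band 3: 1285 × 0.948 = 1218
Band 4: 434 × 0.939 = 408
Band 5: 1141 × 0.963 = 1099
Band 6: 1866 × 0.922 = 1720
Band 7: 510 × 0.945 + 1037 × 0.318 = 482 + 330 = 812
Net migration: Band 1 + 122 → 1009; Band 2 + 122 → 1526; Band 3 − 122 → 1096; Band 4 − 80 → 328; Band 5 − 20 → 1079; Band 6 − 40 → 1680; Band 7 + 122 → 934
Population now: 0–9=1009, 10–19=1526, 20–29=1096, 30–39=328, 40–49=1079, 50–59=1680, 60+=934
Total after period 3: 1009 + 1526 + 1096 + 328 + 1079 + 1680 + 934 = 7652

7652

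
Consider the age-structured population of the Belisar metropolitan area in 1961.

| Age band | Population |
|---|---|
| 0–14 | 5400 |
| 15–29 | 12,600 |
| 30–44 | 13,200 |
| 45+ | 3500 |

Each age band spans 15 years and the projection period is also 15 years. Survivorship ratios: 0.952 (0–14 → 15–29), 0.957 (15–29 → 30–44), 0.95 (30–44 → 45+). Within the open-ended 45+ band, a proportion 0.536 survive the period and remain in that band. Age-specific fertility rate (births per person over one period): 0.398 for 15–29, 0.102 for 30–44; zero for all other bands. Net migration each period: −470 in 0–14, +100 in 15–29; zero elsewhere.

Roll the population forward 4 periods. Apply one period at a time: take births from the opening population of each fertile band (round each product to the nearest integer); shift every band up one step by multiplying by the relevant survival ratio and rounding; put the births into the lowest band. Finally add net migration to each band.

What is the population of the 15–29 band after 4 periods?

Numbering the groups 1..4 from youngest to oldest:
Period 1:
Births: 12600 * 0.398 = 5015, 13200 * 0.102 = 1346 → 6361
Group 2: 5400 * 0.952 = 5141
Group 3: 12600 * 0.957 = 12058
Group 4: 13200 * 0.95 + 3500 * 0.536 = 12540 + 1876 = 14416
Net migration: Group 1 − 470 → 5891; Group 2 + 100 → 5241
→ [5891, 5241, 12058, 14416]
Period 2:
Births: 5241 * 0.398 = 2086, 12058 * 0.102 = 1230 → 3316
Group 2: 5891 * 0.952 = 5608
Group 3: 5241 * 0.957 = 5016
Group 4: 12058 * 0.95 + 14416 * 0.536 = 11455 + 7727 = 19182
Net migration: Group 1 − 470 → 2846; Group 2 + 100 → 5708
→ [2846, 5708, 5016, 19182]
Period 3:
Births: 5708 * 0.398 = 2272, 5016 * 0.102 = 512 → 2784
Group 2: 2846 * 0.952 = 2709
Group 3: 5708 * 0.957 = 5463
Group 4: 5016 * 0.95 + 19182 * 0.536 = 4765 + 10282 = 15047
Net migration: Group 1 − 470 → 2314; Group 2 + 100 → 2809
→ [2314, 2809, 5463, 15047]
Period 4:
Births: 2809 * 0.398 = 1118, 5463 * 0.102 = 557 → 1675
Group 2: 2314 * 0.952 = 2203
Group 3: 2809 * 0.957 = 2688
Group 4: 5463 * 0.95 + 15047 * 0.536 = 5190 + 8065 = 13255
Net migration: Group 1 − 470 → 1205; Group 2 + 100 → 2303
→ [1205, 2303, 2688, 13255]

2303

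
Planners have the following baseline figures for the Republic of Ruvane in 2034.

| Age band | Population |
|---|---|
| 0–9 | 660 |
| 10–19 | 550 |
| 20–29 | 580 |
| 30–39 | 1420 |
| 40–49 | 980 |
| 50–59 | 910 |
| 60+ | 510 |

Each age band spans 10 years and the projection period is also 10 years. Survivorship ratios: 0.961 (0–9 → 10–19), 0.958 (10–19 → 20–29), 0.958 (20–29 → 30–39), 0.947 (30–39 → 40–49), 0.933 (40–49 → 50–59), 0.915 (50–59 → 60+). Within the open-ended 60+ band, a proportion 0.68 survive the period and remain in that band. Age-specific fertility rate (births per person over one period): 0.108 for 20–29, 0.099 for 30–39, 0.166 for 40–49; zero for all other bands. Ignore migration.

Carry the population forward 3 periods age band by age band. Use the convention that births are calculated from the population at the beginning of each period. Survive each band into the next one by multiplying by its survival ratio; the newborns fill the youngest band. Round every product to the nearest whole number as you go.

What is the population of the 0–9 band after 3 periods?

Call the groups 1 to 7, youngest first.
Period 1:
Births: 580 * 0.108 = 63, 1420 * 0.099 = 141, 980 * 0.166 = 163 — total 367
Group 2: 660 * 0.961 = 634
Group 3: 550 * 0.958 = 527
Group 4: 580 * 0.958 = 556
Group 5: 1420 * 0.947 = 1345
Group 6: 980 * 0.933 = 914
Group 7: 910 * 0.915 + 510 * 0.68 = 833 + 347 = 1180
End of period: [367, 634, 527, 556, 1345, 914, 1180]
Period 2:
Births: 527 * 0.108 = 57, 556 * 0.099 = 55, 1345 * 0.166 = 223 — total 335
Group 2: 367 * 0.961 = 353
Group 3: 634 * 0.958 = 607
Group 4: 527 * 0.958 = 505
Group 5: 556 * 0.947 = 527
Group 6: 1345 * 0.933 = 1255
Group 7: 914 * 0.915 + 1180 * 0.68 = 836 + 802 = 1638
End of period: [335, 353, 607, 505, 527, 1255, 1638]
Period 3:
Births: 607 * 0.108 = 66, 505 * 0.099 = 50, 527 * 0.166 = 87 — total 203
Group 2: 335 * 0.961 = 322
Group 3: 353 * 0.958 = 338
Group 4: 607 * 0.958 = 582
Group 5: 505 * 0.947 = 478
Group 6: 527 * 0.933 = 492
Group 7: 1255 * 0.915 + 1638 * 0.68 = 1148 + 1114 = 2262
End of period: [203, 322, 338, 582, 478, 492, 2262]

203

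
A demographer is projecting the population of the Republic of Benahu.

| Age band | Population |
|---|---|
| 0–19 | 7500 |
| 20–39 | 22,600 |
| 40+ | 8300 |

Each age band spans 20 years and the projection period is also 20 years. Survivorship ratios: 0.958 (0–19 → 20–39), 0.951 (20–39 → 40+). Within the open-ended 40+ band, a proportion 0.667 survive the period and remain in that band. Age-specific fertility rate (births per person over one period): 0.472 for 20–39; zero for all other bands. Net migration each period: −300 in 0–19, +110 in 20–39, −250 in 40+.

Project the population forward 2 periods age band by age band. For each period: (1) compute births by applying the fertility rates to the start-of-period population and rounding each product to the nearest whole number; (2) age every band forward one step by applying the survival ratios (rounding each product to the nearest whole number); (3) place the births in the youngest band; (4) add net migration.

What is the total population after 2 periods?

37735

Let group 1 be 0–19 through group 3 = 40+.
Period 1.
Births: 22600 * 0.472 = 10667
Group 2: 7500 * 0.958 = 7185
Group 3: 22600 * 0.951 + 8300 * 0.667 = 21493 + 5536 = 27029
Net migration: Group 1 − 300 → 10367; Group 2 + 110 → 7295; Group 3 − 250 → 26779
Giving 10367 / 7295 / 26779.
Period 2.
Births: 7295 * 0.472 = 3443
Group 2: 10367 * 0.958 = 9932
Group 3: 7295 * 0.951 + 26779 * 0.667 = 6938 + 17862 = 24800
Net migration: Group 1 − 300 → 3143; Group 2 + 110 → 10042; Group 3 − 250 → 24550
Giving 3143 / 10042 / 24550.
Total after period 2: 3143 + 10042 + 24550 = 37735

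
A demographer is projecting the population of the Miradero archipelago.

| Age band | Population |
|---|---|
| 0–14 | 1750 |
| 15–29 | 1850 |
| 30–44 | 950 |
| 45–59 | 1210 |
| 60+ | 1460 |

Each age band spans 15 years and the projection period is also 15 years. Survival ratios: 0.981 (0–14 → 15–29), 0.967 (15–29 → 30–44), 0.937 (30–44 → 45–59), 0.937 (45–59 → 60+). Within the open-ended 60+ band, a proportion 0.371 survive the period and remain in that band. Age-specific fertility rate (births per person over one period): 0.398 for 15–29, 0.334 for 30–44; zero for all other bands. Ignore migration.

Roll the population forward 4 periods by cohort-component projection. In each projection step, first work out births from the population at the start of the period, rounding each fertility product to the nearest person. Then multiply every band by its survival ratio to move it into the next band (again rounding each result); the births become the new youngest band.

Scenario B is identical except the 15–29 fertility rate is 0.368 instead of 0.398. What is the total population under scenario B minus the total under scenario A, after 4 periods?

Period 1:
Births: 1850 × 0.398 = 736, 950 × 0.334 = 317 → total 1053
15–29: 1750 × 0.981 = 1717
30–44: 1850 × 0.967 = 1789
45–59: 950 × 0.937 = 890
60+: 1210 × 0.937 + 1460 × 0.371 = 1134 + 542 = 1676
→ [1053, 1717, 1789, 890, 1676]
Period 2:
Births: 1717 × 0.398 = 683, 1789 × 0.334 = 598 → total 1281
15–29: 1053 × 0.981 = 1033
30–44: 1717 × 0.967 = 1660
45–59: 1789 × 0.937 = 1676
60+: 890 × 0.937 + 1676 × 0.371 = 834 + 622 = 1456
→ [1281, 1033, 1660, 1676, 1456]
Period 3:
Births: 1033 × 0.398 = 411, 1660 × 0.334 = 554 → total 965
15–29: 1281 × 0.981 = 1257
30–44: 1033 × 0.967 = 999
45–59: 1660 × 0.937 = 1555
60+: 1676 × 0.937 + 1456 × 0.371 = 1570 + 540 = 2110
→ [965, 1257, 999, 1555, 2110]
Period 4:
Births: 1257 × 0.398 = 500, 999 × 0.334 = 334 → total 834
15–29: 965 × 0.981 = 947
30–44: 1257 × 0.967 = 1216
45–59: 999 × 0.937 = 936
60+: 1555 × 0.937 + 2110 × 0.371 = 1457 + 783 = 2240
→ [834, 947, 1216, 936, 2240]
Scenario A total after 4 periods: 6173
Scenario B projection —
Period 1:
Births: 1850 × 0.368 = 681, 950 × 0.334 = 317 → total 998
15–29: 1750 × 0.981 = 1717
30–44: 1850 × 0.967 = 1789
45–59: 950 × 0.937 = 890
60+: 1210 × 0.937 + 1460 × 0.371 = 1134 + 542 = 1676
→ [998, 1717, 1789, 890, 1676]
Period 2:
Births: 1717 × 0.368 = 632, 1789 × 0.334 = 598 → total 1230
15–29: 998 × 0.981 = 979
30–44: 1717 × 0.967 = 1660
45–59: 1789 × 0.937 = 1676
60+: 890 × 0.937 + 1676 × 0.371 = 834 + 622 = 1456
→ [1230, 979, 1660, 1676, 1456]
Period 3:
Births: 979 × 0.368 = 360, 1660 × 0.334 = 554 → total 914
15–29: 1230 × 0.981 = 1207
30–44: 979 × 0.967 = 947
45–59: 1660 × 0.937 = 1555
60+: 1676 × 0.937 + 1456 × 0.371 = 1570 + 540 = 2110
→ [914, 1207, 947, 1555, 2110]
Period 4:
Births: 1207 × 0.368 = 444, 947 × 0.334 = 316 → total 760
15–29: 914 × 0.981 = 897
30–44: 1207 × 0.967 = 1167
45–59: 947 × 0.937 = 887
60+: 1555 × 0.937 + 2110 × 0.371 = 1457 + 783 = 2240
→ [760, 897, 1167, 887, 2240]
Scenario B total after 4 periods: 5951
Difference B − A = 5951 − 6173 = -222

-222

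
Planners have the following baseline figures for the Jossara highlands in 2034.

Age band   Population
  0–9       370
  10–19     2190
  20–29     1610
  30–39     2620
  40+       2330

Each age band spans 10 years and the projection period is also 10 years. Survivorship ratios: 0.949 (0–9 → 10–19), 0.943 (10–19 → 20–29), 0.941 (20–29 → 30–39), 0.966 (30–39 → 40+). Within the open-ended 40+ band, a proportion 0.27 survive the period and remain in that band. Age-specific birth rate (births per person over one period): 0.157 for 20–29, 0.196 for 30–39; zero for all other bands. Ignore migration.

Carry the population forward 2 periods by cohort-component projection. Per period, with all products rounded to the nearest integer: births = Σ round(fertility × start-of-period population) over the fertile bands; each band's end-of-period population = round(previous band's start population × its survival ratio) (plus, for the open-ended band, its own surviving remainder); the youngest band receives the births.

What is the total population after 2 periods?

5939

Numbering the groups 1..5 from youngest to oldest:
Period 1.
Births: 1610 × 0.157 = 253  |  2620 × 0.196 = 514 — total 767
Group 2: 370 × 0.949 = 351
Group 3: 2190 × 0.943 = 2065
Group 4: 1610 × 0.941 = 1515
Group 5: 2620 × 0.966 + 2330 × 0.27 = 2531 + 629 = 3160
Population now: 0–9=767, 10–19=351, 20–29=2065, 30–39=1515, 40+=3160
Period 2.
Births: 2065 × 0.157 = 324  |  1515 × 0.196 = 297 — total 621
Group 2: 767 × 0.949 = 728
Group 3: 351 × 0.943 = 331
Group 4: 2065 × 0.941 = 1943
Group 5: 1515 × 0.966 + 3160 × 0.27 = 1463 + 853 = 2316
Population now: 0–9=621, 10–19=728, 20–29=331, 30–39=1943, 40+=2316
Total after period 2: 621 + 728 + 331 + 1943 + 2316 = 5939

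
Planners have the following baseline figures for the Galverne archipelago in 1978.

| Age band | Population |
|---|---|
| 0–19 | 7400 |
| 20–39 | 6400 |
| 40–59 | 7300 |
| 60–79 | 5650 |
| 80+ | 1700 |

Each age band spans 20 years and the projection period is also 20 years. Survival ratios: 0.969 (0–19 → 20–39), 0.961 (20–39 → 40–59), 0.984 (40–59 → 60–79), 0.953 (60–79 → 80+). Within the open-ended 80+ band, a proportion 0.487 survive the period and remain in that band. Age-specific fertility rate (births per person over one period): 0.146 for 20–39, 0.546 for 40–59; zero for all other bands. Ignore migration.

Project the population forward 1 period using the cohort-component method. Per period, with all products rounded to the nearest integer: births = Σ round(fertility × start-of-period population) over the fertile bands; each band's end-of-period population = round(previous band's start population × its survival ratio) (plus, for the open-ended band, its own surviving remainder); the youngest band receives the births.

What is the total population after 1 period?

31636

— Period 1 —
Births: 6400 × 0.146 = 934, 7300 × 0.546 = 3986 — total 4920
20–39: 7400 × 0.969 = 7171
40–59: 6400 × 0.961 = 6150
60–79: 7300 × 0.984 = 7183
80+: 5650 × 0.953 + 1700 × 0.487 = 5384 + 828 = 6212
Giving 4920 / 7171 / 6150 / 7183 / 6212.
Total after period 1: 4920 + 7171 + 6150 + 7183 + 6212 = 31636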